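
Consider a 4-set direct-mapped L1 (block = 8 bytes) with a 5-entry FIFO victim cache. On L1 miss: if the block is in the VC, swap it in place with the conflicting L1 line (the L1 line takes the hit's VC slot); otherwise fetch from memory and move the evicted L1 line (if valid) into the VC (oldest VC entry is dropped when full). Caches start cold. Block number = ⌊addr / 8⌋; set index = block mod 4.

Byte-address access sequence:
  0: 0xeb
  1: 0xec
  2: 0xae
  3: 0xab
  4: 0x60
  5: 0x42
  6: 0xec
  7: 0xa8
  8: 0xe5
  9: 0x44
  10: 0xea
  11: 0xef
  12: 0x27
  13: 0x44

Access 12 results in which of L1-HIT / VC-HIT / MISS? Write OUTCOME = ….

OUTCOME = MISS

  [0] addr=0xeb blk=29 s=1: MISS | VC []
  [1] addr=0xec blk=29 s=1: L1-HIT | VC []
  [2] addr=0xae blk=21 s=1: MISS | VC [29]
  [3] addr=0xab blk=21 s=1: L1-HIT | VC [29]
  [4] addr=0x60 blk=12 s=0: MISS | VC [29]
  [5] addr=0x42 blk=8 s=0: MISS | VC [29, 12]
  [6] addr=0xec blk=29 s=1: VC-HIT | VC [21, 12]
  [7] addr=0xa8 blk=21 s=1: VC-HIT | VC [29, 12]
  [8] addr=0xe5 blk=28 s=0: MISS | VC [29, 12, 8]
  [9] addr=0x44 blk=8 s=0: VC-HIT | VC [29, 12, 28]
  [10] addr=0xea blk=29 s=1: VC-HIT | VC [21, 12, 28]
  [11] addr=0xef blk=29 s=1: L1-HIT | VC [21, 12, 28]
  [12] addr=0x27 blk=4 s=0: MISS | VC [21, 12, 28, 8]
  [13] addr=0x44 blk=8 s=0: VC-HIT | VC [21, 12, 28, 4]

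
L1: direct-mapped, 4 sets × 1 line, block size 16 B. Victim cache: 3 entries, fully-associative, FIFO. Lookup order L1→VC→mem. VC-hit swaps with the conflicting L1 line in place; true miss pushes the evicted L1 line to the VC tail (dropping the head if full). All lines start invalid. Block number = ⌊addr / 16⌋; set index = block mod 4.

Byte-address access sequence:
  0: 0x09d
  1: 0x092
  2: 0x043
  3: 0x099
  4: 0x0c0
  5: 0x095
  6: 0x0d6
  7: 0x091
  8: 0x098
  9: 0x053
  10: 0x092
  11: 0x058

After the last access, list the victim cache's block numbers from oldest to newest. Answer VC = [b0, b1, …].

  [0] addr=0x9d blk=9 s=1: MISS | VC []
  [1] addr=0x92 blk=9 s=1: L1-HIT | VC []
  [2] addr=0x43 blk=4 s=0: MISS | VC []
  [3] addr=0x99 blk=9 s=1: L1-HIT | VC []
  [4] addr=0xc0 blk=12 s=0: MISS | VC [4]
  [5] addr=0x95 blk=9 s=1: L1-HIT | VC [4]
  [6] addr=0xd6 blk=13 s=1: MISS | VC [4, 9]
  [7] addr=0x91 blk=9 s=1: VC-HIT | VC [4, 13]
  [8] addr=0x98 blk=9 s=1: L1-HIT | VC [4, 13]
  [9] addr=0x53 blk=5 s=1: MISS | VC [4, 13, 9]
  [10] addr=0x92 blk=9 s=1: VC-HIT | VC [4, 13, 5]
  [11] addr=0x58 blk=5 s=1: VC-HIT | VC [4, 13, 9]

VC = [4, 13, 9]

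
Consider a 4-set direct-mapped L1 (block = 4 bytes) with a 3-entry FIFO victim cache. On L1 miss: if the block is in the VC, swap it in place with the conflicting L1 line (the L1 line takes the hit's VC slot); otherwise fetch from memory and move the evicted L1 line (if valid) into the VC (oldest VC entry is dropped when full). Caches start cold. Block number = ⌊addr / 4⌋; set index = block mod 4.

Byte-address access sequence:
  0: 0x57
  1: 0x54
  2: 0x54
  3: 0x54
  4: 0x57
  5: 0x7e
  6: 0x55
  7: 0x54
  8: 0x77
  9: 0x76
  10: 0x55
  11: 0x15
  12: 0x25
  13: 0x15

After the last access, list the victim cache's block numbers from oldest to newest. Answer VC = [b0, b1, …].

VC = [29, 21, 9]

#0 0x57→b21/s1 MISS; vc=[]
#1 0x54→b21/s1 L1-HIT; vc=[]
#2 0x54→b21/s1 L1-HIT; vc=[]
#3 0x54→b21/s1 L1-HIT; vc=[]
#4 0x57→b21/s1 L1-HIT; vc=[]
#5 0x7e→b31/s3 MISS; vc=[]
#6 0x55→b21/s1 L1-HIT; vc=[]
#7 0x54→b21/s1 L1-HIT; vc=[]
#8 0x77→b29/s1 MISS; vc=[21]
#9 0x76→b29/s1 L1-HIT; vc=[21]
#10 0x55→b21/s1 VC-HIT; vc=[29]
#11 0x15→b5/s1 MISS; vc=[29,21]
#12 0x25→b9/s1 MISS; vc=[29,21,5]
#13 0x15→b5/s1 VC-HIT; vc=[29,21,9]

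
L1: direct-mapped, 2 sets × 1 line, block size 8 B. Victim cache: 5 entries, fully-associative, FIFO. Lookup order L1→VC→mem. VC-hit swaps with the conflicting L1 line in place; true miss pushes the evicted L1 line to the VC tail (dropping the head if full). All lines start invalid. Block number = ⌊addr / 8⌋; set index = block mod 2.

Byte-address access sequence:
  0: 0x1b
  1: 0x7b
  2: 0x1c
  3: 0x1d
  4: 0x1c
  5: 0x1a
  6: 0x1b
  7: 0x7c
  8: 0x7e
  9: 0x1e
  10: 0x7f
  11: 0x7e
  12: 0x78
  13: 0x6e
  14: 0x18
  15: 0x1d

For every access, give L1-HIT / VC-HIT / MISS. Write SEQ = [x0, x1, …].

SEQ = [MISS, MISS, VC-HIT, L1-HIT, L1-HIT, L1-HIT, L1-HIT, VC-HIT, L1-HIT, VC-HIT, VC-HIT, L1-HIT, L1-HIT, MISS, VC-HIT, L1-HIT]

0: 0x1b (blk 3, set 1) → MISS  vc=[]
1: 0x7b (blk 15, set 1) → MISS  vc=[3]
2: 0x1c (blk 3, set 1) → VC-HIT  vc=[15]
3: 0x1d (blk 3, set 1) → L1-HIT  vc=[15]
4: 0x1c (blk 3, set 1) → L1-HIT  vc=[15]
5: 0x1a (blk 3, set 1) → L1-HIT  vc=[15]
6: 0x1b (blk 3, set 1) → L1-HIT  vc=[15]
7: 0x7c (blk 15, set 1) → VC-HIT  vc=[3]
8: 0x7e (blk 15, set 1) → L1-HIT  vc=[3]
9: 0x1e (blk 3, set 1) → VC-HIT  vc=[15]
10: 0x7f (blk 15, set 1) → VC-HIT  vc=[3]
11: 0x7e (blk 15, set 1) → L1-HIT  vc=[3]
12: 0x78 (blk 15, set 1) → L1-HIT  vc=[3]
13: 0x6e (blk 13, set 1) → MISS  vc=[3, 15]
14: 0x18 (blk 3, set 1) → VC-HIT  vc=[13, 15]
15: 0x1d (blk 3, set 1) → L1-HIT  vc=[13, 15]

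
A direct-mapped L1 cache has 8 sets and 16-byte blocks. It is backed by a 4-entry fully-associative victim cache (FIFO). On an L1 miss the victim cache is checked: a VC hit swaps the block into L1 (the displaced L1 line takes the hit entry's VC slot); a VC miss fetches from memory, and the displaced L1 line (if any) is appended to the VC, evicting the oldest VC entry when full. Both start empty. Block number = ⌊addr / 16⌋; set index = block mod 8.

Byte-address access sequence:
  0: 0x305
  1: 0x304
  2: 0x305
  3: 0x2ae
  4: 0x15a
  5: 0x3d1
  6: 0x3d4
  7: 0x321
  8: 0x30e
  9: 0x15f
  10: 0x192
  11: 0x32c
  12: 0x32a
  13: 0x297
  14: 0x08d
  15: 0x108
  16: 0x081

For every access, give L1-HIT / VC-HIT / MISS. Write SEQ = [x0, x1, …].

0: 0x305 (blk 48, set 0) → MISS  vc=[]
1: 0x304 (blk 48, set 0) → L1-HIT  vc=[]
2: 0x305 (blk 48, set 0) → L1-HIT  vc=[]
3: 0x2ae (blk 42, set 2) → MISS  vc=[]
4: 0x15a (blk 21, set 5) → MISS  vc=[]
5: 0x3d1 (blk 61, set 5) → MISS  vc=[21]
6: 0x3d4 (blk 61, set 5) → L1-HIT  vc=[21]
7: 0x321 (blk 50, set 2) → MISS  vc=[21, 42]
8: 0x30e (blk 48, set 0) → L1-HIT  vc=[21, 42]
9: 0x15f (blk 21, set 5) → VC-HIT  vc=[61, 42]
10: 0x192 (blk 25, set 1) → MISS  vc=[61, 42]
11: 0x32c (blk 50, set 2) → L1-HIT  vc=[61, 42]
12: 0x32a (blk 50, set 2) → L1-HIT  vc=[61, 42]
13: 0x297 (blk 41, set 1) → MISS  vc=[61, 42, 25]
14: 0x8d (blk 8, set 0) → MISS  vc=[61, 42, 25, 48]
15: 0x108 (blk 16, set 0) → MISS  vc=[42, 25, 48, 8]
16: 0x81 (blk 8, set 0) → VC-HIT  vc=[42, 25, 48, 16]

SEQ = [MISS, L1-HIT, L1-HIT, MISS, MISS, MISS, L1-HIT, MISS, L1-HIT, VC-HIT, MISS, L1-HIT, L1-HIT, MISS, MISS, MISS, VC-HIT]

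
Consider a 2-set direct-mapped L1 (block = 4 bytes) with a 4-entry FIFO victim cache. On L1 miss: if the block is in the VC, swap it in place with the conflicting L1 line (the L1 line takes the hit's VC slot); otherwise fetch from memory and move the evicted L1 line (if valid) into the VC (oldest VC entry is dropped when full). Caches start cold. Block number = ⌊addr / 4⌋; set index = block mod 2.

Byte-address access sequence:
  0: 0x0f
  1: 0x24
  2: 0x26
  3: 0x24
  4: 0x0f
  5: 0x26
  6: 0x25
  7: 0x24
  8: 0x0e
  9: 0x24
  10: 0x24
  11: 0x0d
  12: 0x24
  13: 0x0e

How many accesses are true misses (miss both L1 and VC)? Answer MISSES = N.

MISSES = 2

0: 0xf (blk 3, set 1) → MISS  vc=[]
1: 0x24 (blk 9, set 1) → MISS  vc=[3]
2: 0x26 (blk 9, set 1) → L1-HIT  vc=[3]
3: 0x24 (blk 9, set 1) → L1-HIT  vc=[3]
4: 0xf (blk 3, set 1) → VC-HIT  vc=[9]
5: 0x26 (blk 9, set 1) → VC-HIT  vc=[3]
6: 0x25 (blk 9, set 1) → L1-HIT  vc=[3]
7: 0x24 (blk 9, set 1) → L1-HIT  vc=[3]
8: 0xe (blk 3, set 1) → VC-HIT  vc=[9]
9: 0x24 (blk 9, set 1) → VC-HIT  vc=[3]
10: 0x24 (blk 9, set 1) → L1-HIT  vc=[3]
11: 0xd (blk 3, set 1) → VC-HIT  vc=[9]
12: 0x24 (blk 9, set 1) → VC-HIT  vc=[3]
13: 0xe (blk 3, set 1) → VC-HIT  vc=[9]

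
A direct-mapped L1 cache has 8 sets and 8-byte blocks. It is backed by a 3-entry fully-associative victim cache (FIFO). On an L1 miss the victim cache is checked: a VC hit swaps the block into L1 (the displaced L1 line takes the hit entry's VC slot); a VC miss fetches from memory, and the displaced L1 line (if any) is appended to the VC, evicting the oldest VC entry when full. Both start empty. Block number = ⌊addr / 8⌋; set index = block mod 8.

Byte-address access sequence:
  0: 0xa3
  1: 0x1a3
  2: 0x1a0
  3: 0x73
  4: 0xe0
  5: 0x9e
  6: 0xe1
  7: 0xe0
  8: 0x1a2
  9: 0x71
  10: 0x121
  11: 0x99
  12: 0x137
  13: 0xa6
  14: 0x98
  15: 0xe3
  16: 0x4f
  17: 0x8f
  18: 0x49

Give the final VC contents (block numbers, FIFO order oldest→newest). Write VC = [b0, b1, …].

VC = [36, 20, 17]

0: 0xa3 (blk 20, set 4) → MISS  vc=[]
1: 0x1a3 (blk 52, set 4) → MISS  vc=[20]
2: 0x1a0 (blk 52, set 4) → L1-HIT  vc=[20]
3: 0x73 (blk 14, set 6) → MISS  vc=[20]
4: 0xe0 (blk 28, set 4) → MISS  vc=[20, 52]
5: 0x9e (blk 19, set 3) → MISS  vc=[20, 52]
6: 0xe1 (blk 28, set 4) → L1-HIT  vc=[20, 52]
7: 0xe0 (blk 28, set 4) → L1-HIT  vc=[20, 52]
8: 0x1a2 (blk 52, set 4) → VC-HIT  vc=[20, 28]
9: 0x71 (blk 14, set 6) → L1-HIT  vc=[20, 28]
10: 0x121 (blk 36, set 4) → MISS  vc=[20, 28, 52]
11: 0x99 (blk 19, set 3) → L1-HIT  vc=[20, 28, 52]
12: 0x137 (blk 38, set 6) → MISS  vc=[28, 52, 14]
13: 0xa6 (blk 20, set 4) → MISS  vc=[52, 14, 36]
14: 0x98 (blk 19, set 3) → L1-HIT  vc=[52, 14, 36]
15: 0xe3 (blk 28, set 4) → MISS  vc=[14, 36, 20]
16: 0x4f (blk 9, set 1) → MISS  vc=[14, 36, 20]
17: 0x8f (blk 17, set 1) → MISS  vc=[36, 20, 9]
18: 0x49 (blk 9, set 1) → VC-HIT  vc=[36, 20, 17]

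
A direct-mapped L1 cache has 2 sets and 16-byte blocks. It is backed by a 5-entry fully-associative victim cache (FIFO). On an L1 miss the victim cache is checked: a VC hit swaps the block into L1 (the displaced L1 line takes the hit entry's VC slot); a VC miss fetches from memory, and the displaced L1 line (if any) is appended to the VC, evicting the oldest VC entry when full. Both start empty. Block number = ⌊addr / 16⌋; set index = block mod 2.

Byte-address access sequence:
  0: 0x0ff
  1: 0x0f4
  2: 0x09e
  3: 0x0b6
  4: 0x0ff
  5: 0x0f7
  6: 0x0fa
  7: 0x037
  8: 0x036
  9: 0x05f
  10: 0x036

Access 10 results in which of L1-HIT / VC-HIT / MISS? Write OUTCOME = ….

OUTCOME = VC-HIT

0: 0xff (blk 15, set 1) → MISS  vc=[]
1: 0xf4 (blk 15, set 1) → L1-HIT  vc=[]
2: 0x9e (blk 9, set 1) → MISS  vc=[15]
3: 0xb6 (blk 11, set 1) → MISS  vc=[15, 9]
4: 0xff (blk 15, set 1) → VC-HIT  vc=[11, 9]
5: 0xf7 (blk 15, set 1) → L1-HIT  vc=[11, 9]
6: 0xfa (blk 15, set 1) → L1-HIT  vc=[11, 9]
7: 0x37 (blk 3, set 1) → MISS  vc=[11, 9, 15]
8: 0x36 (blk 3, set 1) → L1-HIT  vc=[11, 9, 15]
9: 0x5f (blk 5, set 1) → MISS  vc=[11, 9, 15, 3]
10: 0x36 (blk 3, set 1) → VC-HIT  vc=[11, 9, 15, 5]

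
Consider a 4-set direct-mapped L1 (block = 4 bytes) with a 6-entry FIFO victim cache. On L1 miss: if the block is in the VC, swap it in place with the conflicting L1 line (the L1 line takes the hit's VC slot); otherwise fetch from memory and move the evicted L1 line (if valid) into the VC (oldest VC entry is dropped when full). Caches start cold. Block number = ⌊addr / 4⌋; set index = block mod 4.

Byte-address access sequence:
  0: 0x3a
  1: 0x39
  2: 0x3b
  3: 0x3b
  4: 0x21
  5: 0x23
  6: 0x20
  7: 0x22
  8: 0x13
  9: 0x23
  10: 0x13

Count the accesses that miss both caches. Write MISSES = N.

MISSES = 3

0: 0x3a (blk 14, set 2) → MISS  vc=[]
1: 0x39 (blk 14, set 2) → L1-HIT  vc=[]
2: 0x3b (blk 14, set 2) → L1-HIT  vc=[]
3: 0x3b (blk 14, set 2) → L1-HIT  vc=[]
4: 0x21 (blk 8, set 0) → MISS  vc=[]
5: 0x23 (blk 8, set 0) → L1-HIT  vc=[]
6: 0x20 (blk 8, set 0) → L1-HIT  vc=[]
7: 0x22 (blk 8, set 0) → L1-HIT  vc=[]
8: 0x13 (blk 4, set 0) → MISS  vc=[8]
9: 0x23 (blk 8, set 0) → VC-HIT  vc=[4]
10: 0x13 (blk 4, set 0) → VC-HIT  vc=[8]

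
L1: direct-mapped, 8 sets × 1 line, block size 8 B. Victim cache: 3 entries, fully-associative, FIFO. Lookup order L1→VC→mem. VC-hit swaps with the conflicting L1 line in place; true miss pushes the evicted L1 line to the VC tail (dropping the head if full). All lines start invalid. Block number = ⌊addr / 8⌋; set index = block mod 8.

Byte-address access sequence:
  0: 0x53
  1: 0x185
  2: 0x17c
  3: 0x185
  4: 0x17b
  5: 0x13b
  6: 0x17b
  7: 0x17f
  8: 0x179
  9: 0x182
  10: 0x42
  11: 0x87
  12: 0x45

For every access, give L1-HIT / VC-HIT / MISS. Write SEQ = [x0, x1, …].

SEQ = [MISS, MISS, MISS, L1-HIT, L1-HIT, MISS, VC-HIT, L1-HIT, L1-HIT, L1-HIT, MISS, MISS, VC-HIT]

0: 0x53 (blk 10, set 2) → MISS  vc=[]
1: 0x185 (blk 48, set 0) → MISS  vc=[]
2: 0x17c (blk 47, set 7) → MISS  vc=[]
3: 0x185 (blk 48, set 0) → L1-HIT  vc=[]
4: 0x17b (blk 47, set 7) → L1-HIT  vc=[]
5: 0x13b (blk 39, set 7) → MISS  vc=[47]
6: 0x17b (blk 47, set 7) → VC-HIT  vc=[39]
7: 0x17f (blk 47, set 7) → L1-HIT  vc=[39]
8: 0x179 (blk 47, set 7) → L1-HIT  vc=[39]
9: 0x182 (blk 48, set 0) → L1-HIT  vc=[39]
10: 0x42 (blk 8, set 0) → MISS  vc=[39, 48]
11: 0x87 (blk 16, set 0) → MISS  vc=[39, 48, 8]
12: 0x45 (blk 8, set 0) → VC-HIT  vc=[39, 48, 16]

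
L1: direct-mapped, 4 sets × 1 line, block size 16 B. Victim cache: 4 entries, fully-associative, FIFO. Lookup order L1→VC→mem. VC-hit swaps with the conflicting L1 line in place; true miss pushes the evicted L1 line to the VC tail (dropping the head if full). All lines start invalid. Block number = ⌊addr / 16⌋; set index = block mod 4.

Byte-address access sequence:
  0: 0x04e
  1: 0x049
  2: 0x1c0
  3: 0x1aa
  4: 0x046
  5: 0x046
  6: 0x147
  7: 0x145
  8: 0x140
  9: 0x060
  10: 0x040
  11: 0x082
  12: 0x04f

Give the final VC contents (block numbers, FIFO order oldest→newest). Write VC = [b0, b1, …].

VC = [28, 20, 26, 8]

#0 0x4e→b4/s0 MISS; vc=[]
#1 0x49→b4/s0 L1-HIT; vc=[]
#2 0x1c0→b28/s0 MISS; vc=[4]
#3 0x1aa→b26/s2 MISS; vc=[4]
#4 0x46→b4/s0 VC-HIT; vc=[28]
#5 0x46→b4/s0 L1-HIT; vc=[28]
#6 0x147→b20/s0 MISS; vc=[28,4]
#7 0x145→b20/s0 L1-HIT; vc=[28,4]
#8 0x140→b20/s0 L1-HIT; vc=[28,4]
#9 0x60→b6/s2 MISS; vc=[28,4,26]
#10 0x40→b4/s0 VC-HIT; vc=[28,20,26]
#11 0x82→b8/s0 MISS; vc=[28,20,26,4]
#12 0x4f→b4/s0 VC-HIT; vc=[28,20,26,8]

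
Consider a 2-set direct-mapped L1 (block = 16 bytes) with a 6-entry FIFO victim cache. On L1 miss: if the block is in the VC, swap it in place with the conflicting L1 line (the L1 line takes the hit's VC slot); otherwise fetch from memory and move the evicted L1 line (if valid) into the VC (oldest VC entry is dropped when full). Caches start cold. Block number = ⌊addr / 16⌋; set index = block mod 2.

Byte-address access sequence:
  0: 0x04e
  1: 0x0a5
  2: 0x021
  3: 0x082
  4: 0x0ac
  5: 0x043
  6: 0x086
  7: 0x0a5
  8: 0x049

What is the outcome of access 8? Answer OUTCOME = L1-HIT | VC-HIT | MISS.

  [0] addr=0x4e blk=4 s=0: MISS | VC []
  [1] addr=0xa5 blk=10 s=0: MISS | VC [4]
  [2] addr=0x21 blk=2 s=0: MISS | VC [4, 10]
  [3] addr=0x82 blk=8 s=0: MISS | VC [4, 10, 2]
  [4] addr=0xac blk=10 s=0: VC-HIT | VC [4, 8, 2]
  [5] addr=0x43 blk=4 s=0: VC-HIT | VC [10, 8, 2]
  [6] addr=0x86 blk=8 s=0: VC-HIT | VC [10, 4, 2]
  [7] addr=0xa5 blk=10 s=0: VC-HIT | VC [8, 4, 2]
  [8] addr=0x49 blk=4 s=0: VC-HIT | VC [8, 10, 2]

OUTCOME = VC-HIT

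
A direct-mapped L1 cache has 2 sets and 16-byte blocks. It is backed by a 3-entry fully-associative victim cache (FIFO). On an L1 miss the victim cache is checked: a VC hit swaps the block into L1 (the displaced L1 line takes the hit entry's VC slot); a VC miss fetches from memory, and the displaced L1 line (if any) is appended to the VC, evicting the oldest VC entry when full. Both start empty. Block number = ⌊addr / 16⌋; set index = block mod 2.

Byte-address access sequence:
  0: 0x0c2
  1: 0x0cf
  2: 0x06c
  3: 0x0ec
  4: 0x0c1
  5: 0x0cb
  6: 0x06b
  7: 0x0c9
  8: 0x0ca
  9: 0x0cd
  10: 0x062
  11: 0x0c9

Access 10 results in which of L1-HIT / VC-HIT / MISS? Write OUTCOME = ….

OUTCOME = VC-HIT

#0 0xc2→b12/s0 MISS; vc=[]
#1 0xcf→b12/s0 L1-HIT; vc=[]
#2 0x6c→b6/s0 MISS; vc=[12]
#3 0xec→b14/s0 MISS; vc=[12,6]
#4 0xc1→b12/s0 VC-HIT; vc=[14,6]
#5 0xcb→b12/s0 L1-HIT; vc=[14,6]
#6 0x6b→b6/s0 VC-HIT; vc=[14,12]
#7 0xc9→b12/s0 VC-HIT; vc=[14,6]
#8 0xca→b12/s0 L1-HIT; vc=[14,6]
#9 0xcd→b12/s0 L1-HIT; vc=[14,6]
#10 0x62→b6/s0 VC-HIT; vc=[14,12]
#11 0xc9→b12/s0 VC-HIT; vc=[14,6]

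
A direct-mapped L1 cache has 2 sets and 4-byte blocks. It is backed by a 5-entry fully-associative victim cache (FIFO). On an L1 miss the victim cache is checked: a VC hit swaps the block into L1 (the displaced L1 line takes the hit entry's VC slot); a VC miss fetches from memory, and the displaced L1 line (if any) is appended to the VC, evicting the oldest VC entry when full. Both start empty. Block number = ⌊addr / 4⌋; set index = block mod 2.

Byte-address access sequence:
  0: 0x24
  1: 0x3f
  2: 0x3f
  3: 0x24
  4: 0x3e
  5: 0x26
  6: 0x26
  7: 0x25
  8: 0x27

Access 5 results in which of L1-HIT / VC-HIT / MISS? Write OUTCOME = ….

  [0] addr=0x24 blk=9 s=1: MISS | VC []
  [1] addr=0x3f blk=15 s=1: MISS | VC [9]
  [2] addr=0x3f blk=15 s=1: L1-HIT | VC [9]
  [3] addr=0x24 blk=9 s=1: VC-HIT | VC [15]
  [4] addr=0x3e blk=15 s=1: VC-HIT | VC [9]
  [5] addr=0x26 blk=9 s=1: VC-HIT | VC [15]
  [6] addr=0x26 blk=9 s=1: L1-HIT | VC [15]
  [7] addr=0x25 blk=9 s=1: L1-HIT | VC [15]
  [8] addr=0x27 blk=9 s=1: L1-HIT | VC [15]

OUTCOME = VC-HIT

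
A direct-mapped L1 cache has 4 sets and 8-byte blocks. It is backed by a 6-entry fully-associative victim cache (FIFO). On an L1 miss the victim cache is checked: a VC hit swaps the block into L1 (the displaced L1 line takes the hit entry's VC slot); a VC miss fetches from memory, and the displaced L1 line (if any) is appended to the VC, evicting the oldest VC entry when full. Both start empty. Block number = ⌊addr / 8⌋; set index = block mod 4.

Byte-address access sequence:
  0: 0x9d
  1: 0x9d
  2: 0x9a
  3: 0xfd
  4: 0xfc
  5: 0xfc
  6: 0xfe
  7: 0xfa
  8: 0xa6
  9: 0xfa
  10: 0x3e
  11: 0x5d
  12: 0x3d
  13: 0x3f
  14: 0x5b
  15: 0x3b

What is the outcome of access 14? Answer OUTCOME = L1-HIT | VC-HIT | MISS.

#0 0x9d→b19/s3 MISS; vc=[]
#1 0x9d→b19/s3 L1-HIT; vc=[]
#2 0x9a→b19/s3 L1-HIT; vc=[]
#3 0xfd→b31/s3 MISS; vc=[19]
#4 0xfc→b31/s3 L1-HIT; vc=[19]
#5 0xfc→b31/s3 L1-HIT; vc=[19]
#6 0xfe→b31/s3 L1-HIT; vc=[19]
#7 0xfa→b31/s3 L1-HIT; vc=[19]
#8 0xa6→b20/s0 MISS; vc=[19]
#9 0xfa→b31/s3 L1-HIT; vc=[19]
#10 0x3e→b7/s3 MISS; vc=[19,31]
#11 0x5d→b11/s3 MISS; vc=[19,31,7]
#12 0x3d→b7/s3 VC-HIT; vc=[19,31,11]
#13 0x3f→b7/s3 L1-HIT; vc=[19,31,11]
#14 0x5b→b11/s3 VC-HIT; vc=[19,31,7]
#15 0x3b→b7/s3 VC-HIT; vc=[19,31,11]

OUTCOME = VC-HIT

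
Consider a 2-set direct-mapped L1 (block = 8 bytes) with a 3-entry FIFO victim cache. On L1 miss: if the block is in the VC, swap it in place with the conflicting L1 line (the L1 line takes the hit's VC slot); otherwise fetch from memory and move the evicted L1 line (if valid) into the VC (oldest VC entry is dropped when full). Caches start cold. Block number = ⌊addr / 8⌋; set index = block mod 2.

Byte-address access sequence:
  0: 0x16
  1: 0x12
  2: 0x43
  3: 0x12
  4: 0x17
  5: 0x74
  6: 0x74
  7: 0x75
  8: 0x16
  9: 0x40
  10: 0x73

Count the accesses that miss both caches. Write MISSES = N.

MISSES = 3

0: 0x16 (blk 2, set 0) → MISS  vc=[]
1: 0x12 (blk 2, set 0) → L1-HIT  vc=[]
2: 0x43 (blk 8, set 0) → MISS  vc=[2]
3: 0x12 (blk 2, set 0) → VC-HIT  vc=[8]
4: 0x17 (blk 2, set 0) → L1-HIT  vc=[8]
5: 0x74 (blk 14, set 0) → MISS  vc=[8, 2]
6: 0x74 (blk 14, set 0) → L1-HIT  vc=[8, 2]
7: 0x75 (blk 14, set 0) → L1-HIT  vc=[8, 2]
8: 0x16 (blk 2, set 0) → VC-HIT  vc=[8, 14]
9: 0x40 (blk 8, set 0) → VC-HIT  vc=[2, 14]
10: 0x73 (blk 14, set 0) → VC-HIT  vc=[2, 8]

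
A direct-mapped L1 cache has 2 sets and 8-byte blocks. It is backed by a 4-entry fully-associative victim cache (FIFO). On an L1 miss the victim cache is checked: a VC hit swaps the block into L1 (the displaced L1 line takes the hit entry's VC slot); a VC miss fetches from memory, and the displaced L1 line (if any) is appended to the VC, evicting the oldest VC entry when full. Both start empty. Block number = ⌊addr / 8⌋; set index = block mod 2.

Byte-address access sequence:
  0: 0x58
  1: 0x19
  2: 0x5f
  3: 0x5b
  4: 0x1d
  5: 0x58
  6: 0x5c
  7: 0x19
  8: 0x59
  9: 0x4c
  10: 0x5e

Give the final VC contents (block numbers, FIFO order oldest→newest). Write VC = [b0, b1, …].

0: 0x58 (blk 11, set 1) → MISS  vc=[]
1: 0x19 (blk 3, set 1) → MISS  vc=[11]
2: 0x5f (blk 11, set 1) → VC-HIT  vc=[3]
3: 0x5b (blk 11, set 1) → L1-HIT  vc=[3]
4: 0x1d (blk 3, set 1) → VC-HIT  vc=[11]
5: 0x58 (blk 11, set 1) → VC-HIT  vc=[3]
6: 0x5c (blk 11, set 1) → L1-HIT  vc=[3]
7: 0x19 (blk 3, set 1) → VC-HIT  vc=[11]
8: 0x59 (blk 11, set 1) → VC-HIT  vc=[3]
9: 0x4c (blk 9, set 1) → MISS  vc=[3, 11]
10: 0x5e (blk 11, set 1) → VC-HIT  vc=[3, 9]

VC = [3, 9]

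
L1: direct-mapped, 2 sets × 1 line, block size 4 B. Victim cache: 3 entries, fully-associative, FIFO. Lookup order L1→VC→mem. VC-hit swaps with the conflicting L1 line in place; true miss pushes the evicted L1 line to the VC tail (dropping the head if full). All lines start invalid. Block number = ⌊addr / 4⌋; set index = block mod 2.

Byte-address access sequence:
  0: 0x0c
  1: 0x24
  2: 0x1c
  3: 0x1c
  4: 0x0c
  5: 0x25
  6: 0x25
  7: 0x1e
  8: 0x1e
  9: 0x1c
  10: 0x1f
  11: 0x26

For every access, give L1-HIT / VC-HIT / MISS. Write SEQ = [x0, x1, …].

0: 0xc (blk 3, set 1) → MISS  vc=[]
1: 0x24 (blk 9, set 1) → MISS  vc=[3]
2: 0x1c (blk 7, set 1) → MISS  vc=[3, 9]
3: 0x1c (blk 7, set 1) → L1-HIT  vc=[3, 9]
4: 0xc (blk 3, set 1) → VC-HIT  vc=[7, 9]
5: 0x25 (blk 9, set 1) → VC-HIT  vc=[7, 3]
6: 0x25 (blk 9, set 1) → L1-HIT  vc=[7, 3]
7: 0x1e (blk 7, set 1) → VC-HIT  vc=[9, 3]
8: 0x1e (blk 7, set 1) → L1-HIT  vc=[9, 3]
9: 0x1c (blk 7, set 1) → L1-HIT  vc=[9, 3]
10: 0x1f (blk 7, set 1) → L1-HIT  vc=[9, 3]
11: 0x26 (blk 9, set 1) → VC-HIT  vc=[7, 3]

SEQ = [MISS, MISS, MISS, L1-HIT, VC-HIT, VC-HIT, L1-HIT, VC-HIT, L1-HIT, L1-HIT, L1-HIT, VC-HIT]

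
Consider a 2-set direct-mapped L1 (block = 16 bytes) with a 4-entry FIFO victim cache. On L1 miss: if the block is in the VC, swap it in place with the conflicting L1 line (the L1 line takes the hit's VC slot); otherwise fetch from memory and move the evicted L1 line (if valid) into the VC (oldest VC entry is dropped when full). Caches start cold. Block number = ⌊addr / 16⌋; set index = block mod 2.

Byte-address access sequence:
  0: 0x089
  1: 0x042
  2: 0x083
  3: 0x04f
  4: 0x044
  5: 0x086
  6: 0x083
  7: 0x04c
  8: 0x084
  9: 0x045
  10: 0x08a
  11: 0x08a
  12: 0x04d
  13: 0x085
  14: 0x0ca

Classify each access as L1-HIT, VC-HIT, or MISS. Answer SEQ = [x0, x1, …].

SEQ = [MISS, MISS, VC-HIT, VC-HIT, L1-HIT, VC-HIT, L1-HIT, VC-HIT, VC-HIT, VC-HIT, VC-HIT, L1-HIT, VC-HIT, VC-HIT, MISS]

#0 0x89→b8/s0 MISS; vc=[]
#1 0x42→b4/s0 MISS; vc=[8]
#2 0x83→b8/s0 VC-HIT; vc=[4]
#3 0x4f→b4/s0 VC-HIT; vc=[8]
#4 0x44→b4/s0 L1-HIT; vc=[8]
#5 0x86→b8/s0 VC-HIT; vc=[4]
#6 0x83→b8/s0 L1-HIT; vc=[4]
#7 0x4c→b4/s0 VC-HIT; vc=[8]
#8 0x84→b8/s0 VC-HIT; vc=[4]
#9 0x45→b4/s0 VC-HIT; vc=[8]
#10 0x8a→b8/s0 VC-HIT; vc=[4]
#11 0x8a→b8/s0 L1-HIT; vc=[4]
#12 0x4d→b4/s0 VC-HIT; vc=[8]
#13 0x85→b8/s0 VC-HIT; vc=[4]
#14 0xca→b12/s0 MISS; vc=[4,8]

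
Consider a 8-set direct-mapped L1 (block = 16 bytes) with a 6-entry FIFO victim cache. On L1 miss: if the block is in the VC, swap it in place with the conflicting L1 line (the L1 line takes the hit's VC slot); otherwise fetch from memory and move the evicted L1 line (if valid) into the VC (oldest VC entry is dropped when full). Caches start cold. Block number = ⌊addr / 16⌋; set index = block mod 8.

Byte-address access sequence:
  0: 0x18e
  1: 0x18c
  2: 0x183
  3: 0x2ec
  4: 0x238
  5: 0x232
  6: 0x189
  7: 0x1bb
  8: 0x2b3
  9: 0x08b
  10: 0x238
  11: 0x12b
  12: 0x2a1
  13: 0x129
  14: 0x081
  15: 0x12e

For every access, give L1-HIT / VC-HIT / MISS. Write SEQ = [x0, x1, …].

  [0] addr=0x18e blk=24 s=0: MISS | VC []
  [1] addr=0x18c blk=24 s=0: L1-HIT | VC []
  [2] addr=0x183 blk=24 s=0: L1-HIT | VC []
  [3] addr=0x2ec blk=46 s=6: MISS | VC []
  [4] addr=0x238 blk=35 s=3: MISS | VC []
  [5] addr=0x232 blk=35 s=3: L1-HIT | VC []
  [6] addr=0x189 blk=24 s=0: L1-HIT | VC []
  [7] addr=0x1bb blk=27 s=3: MISS | VC [35]
  [8] addr=0x2b3 blk=43 s=3: MISS | VC [35, 27]
  [9] addr=0x8b blk=8 s=0: MISS | VC [35, 27, 24]
  [10] addr=0x238 blk=35 s=3: VC-HIT | VC [43, 27, 24]
  [11] addr=0x12b blk=18 s=2: MISS | VC [43, 27, 24]
  [12] addr=0x2a1 blk=42 s=2: MISS | VC [43, 27, 24, 18]
  [13] addr=0x129 blk=18 s=2: VC-HIT | VC [43, 27, 24, 42]
  [14] addr=0x81 blk=8 s=0: L1-HIT | VC [43, 27, 24, 42]
  [15] addr=0x12e blk=18 s=2: L1-HIT | VC [43, 27, 24, 42]

SEQ = [MISS, L1-HIT, L1-HIT, MISS, MISS, L1-HIT, L1-HIT, MISS, MISS, MISS, VC-HIT, MISS, MISS, VC-HIT, L1-HIT, L1-HIT]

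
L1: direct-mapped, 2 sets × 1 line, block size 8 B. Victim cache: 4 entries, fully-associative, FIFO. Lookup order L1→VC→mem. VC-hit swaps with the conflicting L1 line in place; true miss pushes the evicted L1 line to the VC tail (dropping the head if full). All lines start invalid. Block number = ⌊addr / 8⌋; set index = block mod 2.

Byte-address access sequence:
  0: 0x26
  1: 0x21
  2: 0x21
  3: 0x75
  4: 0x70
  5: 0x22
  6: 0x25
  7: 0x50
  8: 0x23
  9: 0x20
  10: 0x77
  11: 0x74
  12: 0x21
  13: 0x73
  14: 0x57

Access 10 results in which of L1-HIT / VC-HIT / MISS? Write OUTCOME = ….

  [0] addr=0x26 blk=4 s=0: MISS | VC []
  [1] addr=0x21 blk=4 s=0: L1-HIT | VC []
  [2] addr=0x21 blk=4 s=0: L1-HIT | VC []
  [3] addr=0x75 blk=14 s=0: MISS | VC [4]
  [4] addr=0x70 blk=14 s=0: L1-HIT | VC [4]
  [5] addr=0x22 blk=4 s=0: VC-HIT | VC [14]
  [6] addr=0x25 blk=4 s=0: L1-HIT | VC [14]
  [7] addr=0x50 blk=10 s=0: MISS | VC [14, 4]
  [8] addr=0x23 blk=4 s=0: VC-HIT | VC [14, 10]
  [9] addr=0x20 blk=4 s=0: L1-HIT | VC [14, 10]
  [10] addr=0x77 blk=14 s=0: VC-HIT | VC [4, 10]
  [11] addr=0x74 blk=14 s=0: L1-HIT | VC [4, 10]
  [12] addr=0x21 blk=4 s=0: VC-HIT | VC [14, 10]
  [13] addr=0x73 blk=14 s=0: VC-HIT | VC [4, 10]
  [14] addr=0x57 blk=10 s=0: VC-HIT | VC [4, 14]

OUTCOME = VC-HIT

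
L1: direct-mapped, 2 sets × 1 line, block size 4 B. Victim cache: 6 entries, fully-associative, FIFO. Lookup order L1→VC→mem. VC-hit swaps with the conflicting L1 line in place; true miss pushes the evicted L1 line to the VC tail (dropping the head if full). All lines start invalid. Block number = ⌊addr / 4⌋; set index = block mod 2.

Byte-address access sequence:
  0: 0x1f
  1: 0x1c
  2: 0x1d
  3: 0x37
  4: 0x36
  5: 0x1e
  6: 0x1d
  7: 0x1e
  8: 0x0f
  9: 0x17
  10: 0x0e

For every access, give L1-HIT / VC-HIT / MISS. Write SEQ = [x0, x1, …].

#0 0x1f→b7/s1 MISS; vc=[]
#1 0x1c→b7/s1 L1-HIT; vc=[]
#2 0x1d→b7/s1 L1-HIT; vc=[]
#3 0x37→b13/s1 MISS; vc=[7]
#4 0x36→b13/s1 L1-HIT; vc=[7]
#5 0x1e→b7/s1 VC-HIT; vc=[13]
#6 0x1d→b7/s1 L1-HIT; vc=[13]
#7 0x1e→b7/s1 L1-HIT; vc=[13]
#8 0xf→b3/s1 MISS; vc=[13,7]
#9 0x17→b5/s1 MISS; vc=[13,7,3]
#10 0xe→b3/s1 VC-HIT; vc=[13,7,5]

SEQ = [MISS, L1-HIT, L1-HIT, MISS, L1-HIT, VC-HIT, L1-HIT, L1-HIT, MISS, MISS, VC-HIT]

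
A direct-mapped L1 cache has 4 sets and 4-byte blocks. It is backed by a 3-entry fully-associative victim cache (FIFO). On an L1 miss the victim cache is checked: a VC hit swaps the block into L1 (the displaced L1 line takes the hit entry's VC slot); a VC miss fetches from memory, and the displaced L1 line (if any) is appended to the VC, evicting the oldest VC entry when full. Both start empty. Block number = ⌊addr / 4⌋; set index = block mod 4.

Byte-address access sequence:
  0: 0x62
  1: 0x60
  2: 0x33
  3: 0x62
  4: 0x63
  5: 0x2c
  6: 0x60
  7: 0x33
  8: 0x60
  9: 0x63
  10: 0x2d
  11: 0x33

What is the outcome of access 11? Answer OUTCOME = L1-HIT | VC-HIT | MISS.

0: 0x62 (blk 24, set 0) → MISS  vc=[]
1: 0x60 (blk 24, set 0) → L1-HIT  vc=[]
2: 0x33 (blk 12, set 0) → MISS  vc=[24]
3: 0x62 (blk 24, set 0) → VC-HIT  vc=[12]
4: 0x63 (blk 24, set 0) → L1-HIT  vc=[12]
5: 0x2c (blk 11, set 3) → MISS  vc=[12]
6: 0x60 (blk 24, set 0) → L1-HIT  vc=[12]
7: 0x33 (blk 12, set 0) → VC-HIT  vc=[24]
8: 0x60 (blk 24, set 0) → VC-HIT  vc=[12]
9: 0x63 (blk 24, set 0) → L1-HIT  vc=[12]
10: 0x2d (blk 11, set 3) → L1-HIT  vc=[12]
11: 0x33 (blk 12, set 0) → VC-HIT  vc=[24]

OUTCOME = VC-HIT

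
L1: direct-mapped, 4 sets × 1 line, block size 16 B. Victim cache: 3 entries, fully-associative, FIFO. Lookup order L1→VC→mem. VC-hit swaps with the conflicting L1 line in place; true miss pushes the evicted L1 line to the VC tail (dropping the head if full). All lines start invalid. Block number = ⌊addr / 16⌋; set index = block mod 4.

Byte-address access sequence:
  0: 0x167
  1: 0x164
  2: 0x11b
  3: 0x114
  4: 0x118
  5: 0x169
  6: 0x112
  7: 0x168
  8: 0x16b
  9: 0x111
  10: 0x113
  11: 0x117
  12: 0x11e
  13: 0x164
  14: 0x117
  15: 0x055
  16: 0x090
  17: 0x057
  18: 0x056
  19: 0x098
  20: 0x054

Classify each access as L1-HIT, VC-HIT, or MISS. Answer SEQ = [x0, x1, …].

SEQ = [MISS, L1-HIT, MISS, L1-HIT, L1-HIT, L1-HIT, L1-HIT, L1-HIT, L1-HIT, L1-HIT, L1-HIT, L1-HIT, L1-HIT, L1-HIT, L1-HIT, MISS, MISS, VC-HIT, L1-HIT, VC-HIT, VC-HIT]

  [0] addr=0x167 blk=22 s=2: MISS | VC []
  [1] addr=0x164 blk=22 s=2: L1-HIT | VC []
  [2] addr=0x11b blk=17 s=1: MISS | VC []
  [3] addr=0x114 blk=17 s=1: L1-HIT | VC []
  [4] addr=0x118 blk=17 s=1: L1-HIT | VC []
  [5] addr=0x169 blk=22 s=2: L1-HIT | VC []
  [6] addr=0x112 blk=17 s=1: L1-HIT | VC []
  [7] addr=0x168 blk=22 s=2: L1-HIT | VC []
  [8] addr=0x16b blk=22 s=2: L1-HIT | VC []
  [9] addr=0x111 blk=17 s=1: L1-HIT | VC []
  [10] addr=0x113 blk=17 s=1: L1-HIT | VC []
  [11] addr=0x117 blk=17 s=1: L1-HIT | VC []
  [12] addr=0x11e blk=17 s=1: L1-HIT | VC []
  [13] addr=0x164 blk=22 s=2: L1-HIT | VC []
  [14] addr=0x117 blk=17 s=1: L1-HIT | VC []
  [15] addr=0x55 blk=5 s=1: MISS | VC [17]
  [16] addr=0x90 blk=9 s=1: MISS | VC [17, 5]
  [17] addr=0x57 blk=5 s=1: VC-HIT | VC [17, 9]
  [18] addr=0x56 blk=5 s=1: L1-HIT | VC [17, 9]
  [19] addr=0x98 blk=9 s=1: VC-HIT | VC [17, 5]
  [20] addr=0x54 blk=5 s=1: VC-HIT | VC [17, 9]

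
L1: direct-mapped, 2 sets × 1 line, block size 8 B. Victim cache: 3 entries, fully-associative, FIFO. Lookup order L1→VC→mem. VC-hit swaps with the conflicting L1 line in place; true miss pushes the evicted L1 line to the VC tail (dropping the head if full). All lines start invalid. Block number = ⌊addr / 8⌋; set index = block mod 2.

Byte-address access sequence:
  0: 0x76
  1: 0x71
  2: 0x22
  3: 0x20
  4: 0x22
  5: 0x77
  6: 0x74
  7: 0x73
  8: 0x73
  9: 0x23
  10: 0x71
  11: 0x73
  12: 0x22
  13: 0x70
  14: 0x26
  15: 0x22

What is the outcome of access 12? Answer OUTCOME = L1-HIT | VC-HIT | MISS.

#0 0x76→b14/s0 MISS; vc=[]
#1 0x71→b14/s0 L1-HIT; vc=[]
#2 0x22→b4/s0 MISS; vc=[14]
#3 0x20→b4/s0 L1-HIT; vc=[14]
#4 0x22→b4/s0 L1-HIT; vc=[14]
#5 0x77→b14/s0 VC-HIT; vc=[4]
#6 0x74→b14/s0 L1-HIT; vc=[4]
#7 0x73→b14/s0 L1-HIT; vc=[4]
#8 0x73→b14/s0 L1-HIT; vc=[4]
#9 0x23→b4/s0 VC-HIT; vc=[14]
#10 0x71→b14/s0 VC-HIT; vc=[4]
#11 0x73→b14/s0 L1-HIT; vc=[4]
#12 0x22→b4/s0 VC-HIT; vc=[14]
#13 0x70→b14/s0 VC-HIT; vc=[4]
#14 0x26→b4/s0 VC-HIT; vc=[14]
#15 0x22→b4/s0 L1-HIT; vc=[14]

OUTCOME = VC-HIT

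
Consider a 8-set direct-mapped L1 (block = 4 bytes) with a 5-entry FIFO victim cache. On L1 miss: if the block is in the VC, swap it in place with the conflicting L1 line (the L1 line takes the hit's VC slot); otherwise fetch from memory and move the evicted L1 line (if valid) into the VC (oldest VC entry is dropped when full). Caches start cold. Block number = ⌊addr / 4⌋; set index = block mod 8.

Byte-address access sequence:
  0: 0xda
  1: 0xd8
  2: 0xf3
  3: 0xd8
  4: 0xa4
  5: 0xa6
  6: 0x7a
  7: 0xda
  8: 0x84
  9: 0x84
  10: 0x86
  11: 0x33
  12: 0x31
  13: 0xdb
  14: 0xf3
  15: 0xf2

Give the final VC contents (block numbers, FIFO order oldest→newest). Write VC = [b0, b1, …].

VC = [30, 41, 12]

0: 0xda (blk 54, set 6) → MISS  vc=[]
1: 0xd8 (blk 54, set 6) → L1-HIT  vc=[]
2: 0xf3 (blk 60, set 4) → MISS  vc=[]
3: 0xd8 (blk 54, set 6) → L1-HIT  vc=[]
4: 0xa4 (blk 41, set 1) → MISS  vc=[]
5: 0xa6 (blk 41, set 1) → L1-HIT  vc=[]
6: 0x7a (blk 30, set 6) → MISS  vc=[54]
7: 0xda (blk 54, set 6) → VC-HIT  vc=[30]
8: 0x84 (blk 33, set 1) → MISS  vc=[30, 41]
9: 0x84 (blk 33, set 1) → L1-HIT  vc=[30, 41]
10: 0x86 (blk 33, set 1) → L1-HIT  vc=[30, 41]
11: 0x33 (blk 12, set 4) → MISS  vc=[30, 41, 60]
12: 0x31 (blk 12, set 4) → L1-HIT  vc=[30, 41, 60]
13: 0xdb (blk 54, set 6) → L1-HIT  vc=[30, 41, 60]
14: 0xf3 (blk 60, set 4) → VC-HIT  vc=[30, 41, 12]
15: 0xf2 (blk 60, set 4) → L1-HIT  vc=[30, 41, 12]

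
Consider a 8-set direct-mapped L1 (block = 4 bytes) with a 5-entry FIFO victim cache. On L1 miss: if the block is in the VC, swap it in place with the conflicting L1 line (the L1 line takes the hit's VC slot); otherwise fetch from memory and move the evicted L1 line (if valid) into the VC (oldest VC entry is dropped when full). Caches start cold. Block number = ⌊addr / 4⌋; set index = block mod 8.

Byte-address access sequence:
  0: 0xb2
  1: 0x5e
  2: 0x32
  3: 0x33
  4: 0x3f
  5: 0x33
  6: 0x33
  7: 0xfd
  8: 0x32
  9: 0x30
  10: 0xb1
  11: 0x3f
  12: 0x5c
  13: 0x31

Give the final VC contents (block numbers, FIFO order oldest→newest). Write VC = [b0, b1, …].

#0 0xb2→b44/s4 MISS; vc=[]
#1 0x5e→b23/s7 MISS; vc=[]
#2 0x32→b12/s4 MISS; vc=[44]
#3 0x33→b12/s4 L1-HIT; vc=[44]
#4 0x3f→b15/s7 MISS; vc=[44,23]
#5 0x33→b12/s4 L1-HIT; vc=[44,23]
#6 0x33→b12/s4 L1-HIT; vc=[44,23]
#7 0xfd→b63/s7 MISS; vc=[44,23,15]
#8 0x32→b12/s4 L1-HIT; vc=[44,23,15]
#9 0x30→b12/s4 L1-HIT; vc=[44,23,15]
#10 0xb1→b44/s4 VC-HIT; vc=[12,23,15]
#11 0x3f→b15/s7 VC-HIT; vc=[12,23,63]
#12 0x5c→b23/s7 VC-HIT; vc=[12,15,63]
#13 0x31→b12/s4 VC-HIT; vc=[44,15,63]

VC = [44, 15, 63]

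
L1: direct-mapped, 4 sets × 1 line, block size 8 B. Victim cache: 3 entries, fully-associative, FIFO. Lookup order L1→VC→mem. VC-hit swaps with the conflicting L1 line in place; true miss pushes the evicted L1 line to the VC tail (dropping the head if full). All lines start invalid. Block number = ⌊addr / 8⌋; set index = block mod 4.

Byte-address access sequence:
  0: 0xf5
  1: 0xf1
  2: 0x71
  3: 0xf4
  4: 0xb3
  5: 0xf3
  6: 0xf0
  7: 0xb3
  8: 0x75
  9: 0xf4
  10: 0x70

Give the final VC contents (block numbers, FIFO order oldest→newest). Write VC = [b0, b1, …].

0: 0xf5 (blk 30, set 2) → MISS  vc=[]
1: 0xf1 (blk 30, set 2) → L1-HIT  vc=[]
2: 0x71 (blk 14, set 2) → MISS  vc=[30]
3: 0xf4 (blk 30, set 2) → VC-HIT  vc=[14]
4: 0xb3 (blk 22, set 2) → MISS  vc=[14, 30]
5: 0xf3 (blk 30, set 2) → VC-HIT  vc=[14, 22]
6: 0xf0 (blk 30, set 2) → L1-HIT  vc=[14, 22]
7: 0xb3 (blk 22, set 2) → VC-HIT  vc=[14, 30]
8: 0x75 (blk 14, set 2) → VC-HIT  vc=[22, 30]
9: 0xf4 (blk 30, set 2) → VC-HIT  vc=[22, 14]
10: 0x70 (blk 14, set 2) → VC-HIT  vc=[22, 30]

VC = [22, 30]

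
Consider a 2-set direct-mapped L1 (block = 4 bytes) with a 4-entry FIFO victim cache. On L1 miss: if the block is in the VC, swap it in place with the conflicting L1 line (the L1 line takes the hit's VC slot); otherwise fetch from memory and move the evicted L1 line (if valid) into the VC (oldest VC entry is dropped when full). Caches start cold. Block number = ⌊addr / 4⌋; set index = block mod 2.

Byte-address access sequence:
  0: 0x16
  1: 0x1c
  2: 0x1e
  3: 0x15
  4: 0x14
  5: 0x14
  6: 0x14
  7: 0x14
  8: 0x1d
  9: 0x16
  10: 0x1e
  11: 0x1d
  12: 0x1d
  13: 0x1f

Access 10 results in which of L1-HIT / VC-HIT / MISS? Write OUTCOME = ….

OUTCOME = VC-HIT

0: 0x16 (blk 5, set 1) → MISS  vc=[]
1: 0x1c (blk 7, set 1) → MISS  vc=[5]
2: 0x1e (blk 7, set 1) → L1-HIT  vc=[5]
3: 0x15 (blk 5, set 1) → VC-HIT  vc=[7]
4: 0x14 (blk 5, set 1) → L1-HIT  vc=[7]
5: 0x14 (blk 5, set 1) → L1-HIT  vc=[7]
6: 0x14 (blk 5, set 1) → L1-HIT  vc=[7]
7: 0x14 (blk 5, set 1) → L1-HIT  vc=[7]
8: 0x1d (blk 7, set 1) → VC-HIT  vc=[5]
9: 0x16 (blk 5, set 1) → VC-HIT  vc=[7]
10: 0x1e (blk 7, set 1) → VC-HIT  vc=[5]
11: 0x1d (blk 7, set 1) → L1-HIT  vc=[5]
12: 0x1d (blk 7, set 1) → L1-HIT  vc=[5]
13: 0x1f (blk 7, set 1) → L1-HIT  vc=[5]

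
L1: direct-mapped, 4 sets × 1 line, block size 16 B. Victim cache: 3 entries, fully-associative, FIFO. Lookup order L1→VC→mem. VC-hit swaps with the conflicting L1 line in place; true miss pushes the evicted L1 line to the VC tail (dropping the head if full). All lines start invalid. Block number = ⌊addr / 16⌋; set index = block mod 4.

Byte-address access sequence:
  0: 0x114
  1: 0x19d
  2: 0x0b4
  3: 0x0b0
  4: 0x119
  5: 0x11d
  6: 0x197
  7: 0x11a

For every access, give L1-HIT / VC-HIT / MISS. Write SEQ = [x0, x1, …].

SEQ = [MISS, MISS, MISS, L1-HIT, VC-HIT, L1-HIT, VC-HIT, VC-HIT]

  [0] addr=0x114 blk=17 s=1: MISS | VC []
  [1] addr=0x19d blk=25 s=1: MISS | VC [17]
  [2] addr=0xb4 blk=11 s=3: MISS | VC [17]
  [3] addr=0xb0 blk=11 s=3: L1-HIT | VC [17]
  [4] addr=0x119 blk=17 s=1: VC-HIT | VC [25]
  [5] addr=0x11d blk=17 s=1: L1-HIT | VC [25]
  [6] addr=0x197 blk=25 s=1: VC-HIT | VC [17]
  [7] addr=0x11a blk=17 s=1: VC-HIT | VC [25]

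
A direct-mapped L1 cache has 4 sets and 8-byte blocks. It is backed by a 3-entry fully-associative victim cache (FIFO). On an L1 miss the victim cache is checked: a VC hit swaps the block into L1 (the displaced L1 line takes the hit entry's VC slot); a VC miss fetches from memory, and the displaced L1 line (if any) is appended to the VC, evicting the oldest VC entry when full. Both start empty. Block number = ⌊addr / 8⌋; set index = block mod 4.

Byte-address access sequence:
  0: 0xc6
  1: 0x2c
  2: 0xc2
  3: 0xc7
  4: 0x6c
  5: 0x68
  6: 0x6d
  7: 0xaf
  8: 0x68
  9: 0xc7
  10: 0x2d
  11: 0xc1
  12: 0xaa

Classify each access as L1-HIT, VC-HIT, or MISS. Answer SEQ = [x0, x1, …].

SEQ = [MISS, MISS, L1-HIT, L1-HIT, MISS, L1-HIT, L1-HIT, MISS, VC-HIT, L1-HIT, VC-HIT, L1-HIT, VC-HIT]

0: 0xc6 (blk 24, set 0) → MISS  vc=[]
1: 0x2c (blk 5, set 1) → MISS  vc=[]
2: 0xc2 (blk 24, set 0) → L1-HIT  vc=[]
3: 0xc7 (blk 24, set 0) → L1-HIT  vc=[]
4: 0x6c (blk 13, set 1) → MISS  vc=[5]
5: 0x68 (blk 13, set 1) → L1-HIT  vc=[5]
6: 0x6d (blk 13, set 1) → L1-HIT  vc=[5]
7: 0xaf (blk 21, set 1) → MISS  vc=[5, 13]
8: 0x68 (blk 13, set 1) → VC-HIT  vc=[5, 21]
9: 0xc7 (blk 24, set 0) → L1-HIT  vc=[5, 21]
10: 0x2d (blk 5, set 1) → VC-HIT  vc=[13, 21]
11: 0xc1 (blk 24, set 0) → L1-HIT  vc=[13, 21]
12: 0xaa (blk 21, set 1) → VC-HIT  vc=[13, 5]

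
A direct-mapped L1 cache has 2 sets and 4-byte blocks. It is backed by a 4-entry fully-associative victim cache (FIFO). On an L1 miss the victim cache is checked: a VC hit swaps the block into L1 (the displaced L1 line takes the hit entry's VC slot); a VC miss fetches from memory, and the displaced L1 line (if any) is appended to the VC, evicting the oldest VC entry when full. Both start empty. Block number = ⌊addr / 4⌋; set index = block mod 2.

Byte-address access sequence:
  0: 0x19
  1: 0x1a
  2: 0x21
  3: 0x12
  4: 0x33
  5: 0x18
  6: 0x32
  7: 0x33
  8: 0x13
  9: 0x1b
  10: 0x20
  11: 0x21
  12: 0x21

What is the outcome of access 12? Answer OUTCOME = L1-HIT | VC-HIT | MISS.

0: 0x19 (blk 6, set 0) → MISS  vc=[]
1: 0x1a (blk 6, set 0) → L1-HIT  vc=[]
2: 0x21 (blk 8, set 0) → MISS  vc=[6]
3: 0x12 (blk 4, set 0) → MISS  vc=[6, 8]
4: 0x33 (blk 12, set 0) → MISS  vc=[6, 8, 4]
5: 0x18 (blk 6, set 0) → VC-HIT  vc=[12, 8, 4]
6: 0x32 (blk 12, set 0) → VC-HIT  vc=[6, 8, 4]
7: 0x33 (blk 12, set 0) → L1-HIT  vc=[6, 8, 4]
8: 0x13 (blk 4, set 0) → VC-HIT  vc=[6, 8, 12]
9: 0x1b (blk 6, set 0) → VC-HIT  vc=[4, 8, 12]
10: 0x20 (blk 8, set 0) → VC-HIT  vc=[4, 6, 12]
11: 0x21 (blk 8, set 0) → L1-HIT  vc=[4, 6, 12]
12: 0x21 (blk 8, set 0) → L1-HIT  vc=[4, 6, 12]

OUTCOME = L1-HIT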